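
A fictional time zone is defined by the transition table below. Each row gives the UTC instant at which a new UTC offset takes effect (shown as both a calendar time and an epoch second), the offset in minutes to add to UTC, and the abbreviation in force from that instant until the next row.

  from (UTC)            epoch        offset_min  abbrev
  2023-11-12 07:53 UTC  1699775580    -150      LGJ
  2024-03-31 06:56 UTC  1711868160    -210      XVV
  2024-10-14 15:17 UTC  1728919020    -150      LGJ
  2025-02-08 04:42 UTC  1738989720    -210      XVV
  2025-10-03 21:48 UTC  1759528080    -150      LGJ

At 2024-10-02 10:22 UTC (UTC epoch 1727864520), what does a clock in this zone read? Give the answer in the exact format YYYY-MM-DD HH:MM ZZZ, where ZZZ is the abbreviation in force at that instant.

2024-10-02 06:52 XVV

Query: 2024-10-02 10:22 UTC
Rule 2/5 (XVV, -03:30): 2024-03-31 06:56 UTC ≤ query < 2024-10-14 15:17 UTC
10·60 + 22 - 210 = 412 min
412 = 0·1440 + 412; 412 = 6·60 + 52 → 06:52, same day
→ 2024-10-02 06:52 XVV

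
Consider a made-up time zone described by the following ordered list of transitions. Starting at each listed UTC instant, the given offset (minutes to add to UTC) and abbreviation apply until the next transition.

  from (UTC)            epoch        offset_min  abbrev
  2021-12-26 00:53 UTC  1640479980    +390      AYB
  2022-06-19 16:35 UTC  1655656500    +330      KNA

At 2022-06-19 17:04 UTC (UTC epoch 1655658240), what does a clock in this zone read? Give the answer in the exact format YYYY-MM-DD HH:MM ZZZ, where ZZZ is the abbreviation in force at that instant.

2022-06-19 22:34 KNA

Query: 2022-06-19 17:04 UTC
Rule 2/2 (KNA, +05:30): 2022-06-19 16:35 UTC ≤ query < +∞
17·60 + 4 + 330 = 1354 min
1354 = 0·1440 + 1354; 1354 = 22·60 + 34 → 22:34, same day
→ 2022-06-19 22:34 KNA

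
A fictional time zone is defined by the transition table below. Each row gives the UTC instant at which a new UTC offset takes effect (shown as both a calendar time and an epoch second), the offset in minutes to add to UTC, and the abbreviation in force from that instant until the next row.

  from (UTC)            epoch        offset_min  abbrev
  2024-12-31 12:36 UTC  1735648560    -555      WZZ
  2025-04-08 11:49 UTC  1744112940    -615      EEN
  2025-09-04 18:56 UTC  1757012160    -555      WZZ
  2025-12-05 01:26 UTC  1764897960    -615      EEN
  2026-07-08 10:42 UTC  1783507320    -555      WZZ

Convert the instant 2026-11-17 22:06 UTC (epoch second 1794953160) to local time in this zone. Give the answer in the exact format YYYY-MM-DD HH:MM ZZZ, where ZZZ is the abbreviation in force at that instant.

2026-11-17 12:51 WZZ

Query: 2026-11-17 22:06 UTC
Rule 5/5 (WZZ, -09:15): 2026-07-08 10:42 UTC ≤ query < +∞
22·60 + 6 - 555 = 771 min
771 = 0·1440 + 771; 771 = 12·60 + 51 → 12:51, same day
→ 2026-11-17 12:51 WZZ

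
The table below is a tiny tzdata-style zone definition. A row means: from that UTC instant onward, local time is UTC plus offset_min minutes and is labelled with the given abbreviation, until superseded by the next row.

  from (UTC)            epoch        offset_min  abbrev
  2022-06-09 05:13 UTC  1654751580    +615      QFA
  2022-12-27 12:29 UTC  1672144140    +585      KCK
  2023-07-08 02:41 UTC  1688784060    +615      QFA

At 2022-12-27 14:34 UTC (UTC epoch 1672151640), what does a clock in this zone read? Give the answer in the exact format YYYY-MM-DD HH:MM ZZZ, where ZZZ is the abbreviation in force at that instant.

Query: 2022-12-27 14:34 UTC
Rule 2/3 (KCK, +09:45): 2022-12-27 12:29 UTC ≤ query < 2023-07-08 02:41 UTC
14·60 + 34 + 585 = 1459 min
1459 = 1·1440 + 19; 19 = 0·60 + 19 → 00:19, 2022-12-27 + 1 day = 2022-12-28
→ 2022-12-28 00:19 KCK

2022-12-28 00:19 KCK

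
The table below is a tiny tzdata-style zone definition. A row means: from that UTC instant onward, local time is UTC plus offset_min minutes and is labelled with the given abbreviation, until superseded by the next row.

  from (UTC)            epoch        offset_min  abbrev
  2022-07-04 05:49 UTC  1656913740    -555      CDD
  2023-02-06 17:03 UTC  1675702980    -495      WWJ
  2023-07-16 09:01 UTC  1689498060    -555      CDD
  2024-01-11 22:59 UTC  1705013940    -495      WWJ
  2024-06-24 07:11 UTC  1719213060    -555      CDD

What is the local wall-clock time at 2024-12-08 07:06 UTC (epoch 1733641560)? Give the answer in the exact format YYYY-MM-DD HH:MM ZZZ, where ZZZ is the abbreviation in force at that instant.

2024-12-07 21:51 CDD

Query: 2024-12-08 07:06 UTC
Rule 5/5 (CDD, -09:15): 2024-06-24 07:11 UTC ≤ query < +∞
7·60 + 6 - 555 = -129 min
-129 = -1·1440 + 1311; 1311 = 21·60 + 51 → 21:51, 2024-12-08 - 1 day = 2024-12-07
→ 2024-12-07 21:51 CDD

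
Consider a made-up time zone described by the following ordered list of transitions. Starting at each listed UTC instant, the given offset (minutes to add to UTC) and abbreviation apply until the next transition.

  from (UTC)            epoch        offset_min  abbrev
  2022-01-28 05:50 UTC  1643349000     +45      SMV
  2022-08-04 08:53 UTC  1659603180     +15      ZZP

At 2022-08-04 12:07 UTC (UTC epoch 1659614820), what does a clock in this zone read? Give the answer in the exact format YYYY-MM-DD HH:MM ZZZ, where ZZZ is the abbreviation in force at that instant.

Query: 2022-08-04 12:07 UTC
Rule 2/2 (ZZP, +00:15): 2022-08-04 08:53 UTC ≤ query < +∞
12·60 + 7 + 15 = 742 min
742 = 0·1440 + 742; 742 = 12·60 + 22 → 12:22, same day
→ 2022-08-04 12:22 ZZP

2022-08-04 12:22 ZZP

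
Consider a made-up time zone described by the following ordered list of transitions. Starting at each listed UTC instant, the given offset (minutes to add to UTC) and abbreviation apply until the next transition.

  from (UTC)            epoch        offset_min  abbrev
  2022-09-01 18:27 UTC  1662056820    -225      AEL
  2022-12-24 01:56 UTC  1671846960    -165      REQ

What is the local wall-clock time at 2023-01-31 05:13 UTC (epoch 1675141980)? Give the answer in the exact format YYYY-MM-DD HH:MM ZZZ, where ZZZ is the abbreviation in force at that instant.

Query: 2023-01-31 05:13 UTC
Rule 2/2 (REQ, -02:45): 2022-12-24 01:56 UTC ≤ query < +∞
5·60 + 13 - 165 = 148 min
148 = 0·1440 + 148; 148 = 2·60 + 28 → 02:28, same day
→ 2023-01-31 02:28 REQ

2023-01-31 02:28 REQ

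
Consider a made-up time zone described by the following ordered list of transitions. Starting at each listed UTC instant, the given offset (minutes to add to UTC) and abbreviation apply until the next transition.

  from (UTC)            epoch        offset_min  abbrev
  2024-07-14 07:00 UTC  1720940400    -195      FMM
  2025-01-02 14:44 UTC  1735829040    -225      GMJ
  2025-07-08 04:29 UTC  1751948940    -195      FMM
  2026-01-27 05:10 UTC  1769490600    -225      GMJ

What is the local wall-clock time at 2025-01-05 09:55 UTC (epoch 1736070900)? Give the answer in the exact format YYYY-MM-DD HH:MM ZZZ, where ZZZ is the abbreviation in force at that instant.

Query: 2025-01-05 09:55 UTC
Rule 2/4 (GMJ, -03:45): 2025-01-02 14:44 UTC ≤ query < 2025-07-08 04:29 UTC
9·60 + 55 - 225 = 370 min
370 = 0·1440 + 370; 370 = 6·60 + 10 → 06:10, same day
→ 2025-01-05 06:10 GMJ

2025-01-05 06:10 GMJ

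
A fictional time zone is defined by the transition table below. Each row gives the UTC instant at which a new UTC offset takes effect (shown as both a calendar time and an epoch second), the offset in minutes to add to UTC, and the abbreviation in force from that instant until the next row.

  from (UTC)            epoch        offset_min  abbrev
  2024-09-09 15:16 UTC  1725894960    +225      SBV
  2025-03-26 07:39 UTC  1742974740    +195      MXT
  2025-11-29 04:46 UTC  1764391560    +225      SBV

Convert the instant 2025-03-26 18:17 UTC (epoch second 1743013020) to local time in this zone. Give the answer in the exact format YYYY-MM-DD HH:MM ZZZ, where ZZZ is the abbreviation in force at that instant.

Query: 2025-03-26 18:17 UTC
Rule 2/3 (MXT, +03:15): 2025-03-26 07:39 UTC ≤ query < 2025-11-29 04:46 UTC
18·60 + 17 + 195 = 1292 min
1292 = 0·1440 + 1292; 1292 = 21·60 + 32 → 21:32, same day
→ 2025-03-26 21:32 MXT

2025-03-26 21:32 MXT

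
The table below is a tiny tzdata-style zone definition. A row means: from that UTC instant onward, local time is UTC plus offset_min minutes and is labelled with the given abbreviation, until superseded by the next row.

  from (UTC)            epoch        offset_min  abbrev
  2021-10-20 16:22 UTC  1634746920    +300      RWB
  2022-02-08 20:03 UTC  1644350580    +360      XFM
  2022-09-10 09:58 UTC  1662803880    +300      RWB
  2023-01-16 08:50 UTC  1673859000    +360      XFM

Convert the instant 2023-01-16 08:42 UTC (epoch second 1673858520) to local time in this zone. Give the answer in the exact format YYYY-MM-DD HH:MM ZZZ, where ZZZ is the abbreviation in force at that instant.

Query: 2023-01-16 08:42 UTC
Rule 3/4 (RWB, +05:00): 2022-09-10 09:58 UTC ≤ query < 2023-01-16 08:50 UTC
8·60 + 42 + 300 = 822 min
822 = 0·1440 + 822; 822 = 13·60 + 42 → 13:42, same day
→ 2023-01-16 13:42 RWB

2023-01-16 13:42 RWB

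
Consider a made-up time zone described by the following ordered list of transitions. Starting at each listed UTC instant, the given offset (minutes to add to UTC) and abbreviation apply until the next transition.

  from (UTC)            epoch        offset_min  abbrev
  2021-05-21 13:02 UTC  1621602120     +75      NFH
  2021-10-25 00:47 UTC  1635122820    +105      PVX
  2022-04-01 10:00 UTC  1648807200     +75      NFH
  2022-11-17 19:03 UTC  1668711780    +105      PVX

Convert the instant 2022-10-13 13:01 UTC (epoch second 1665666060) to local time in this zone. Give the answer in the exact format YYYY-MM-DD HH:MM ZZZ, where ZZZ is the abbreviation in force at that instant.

2022-10-13 14:16 NFH

Query: 2022-10-13 13:01 UTC
Rule 3/4 (NFH, +01:15): 2022-04-01 10:00 UTC ≤ query < 2022-11-17 19:03 UTC
13·60 + 1 + 75 = 856 min
856 = 0·1440 + 856; 856 = 14·60 + 16 → 14:16, same day
→ 2022-10-13 14:16 NFH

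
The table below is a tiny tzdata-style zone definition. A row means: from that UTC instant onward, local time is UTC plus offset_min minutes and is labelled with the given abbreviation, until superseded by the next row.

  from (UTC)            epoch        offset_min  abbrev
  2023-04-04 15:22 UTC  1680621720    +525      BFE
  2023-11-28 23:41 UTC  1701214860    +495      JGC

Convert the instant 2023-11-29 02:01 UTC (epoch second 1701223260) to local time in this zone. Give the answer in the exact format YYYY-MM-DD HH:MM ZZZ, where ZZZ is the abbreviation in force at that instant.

Query: 2023-11-29 02:01 UTC
Rule 2/2 (JGC, +08:15): 2023-11-28 23:41 UTC ≤ query < +∞
2·60 + 1 + 495 = 616 min
616 = 0·1440 + 616; 616 = 10·60 + 16 → 10:16, same day
→ 2023-11-29 10:16 JGC

2023-11-29 10:16 JGC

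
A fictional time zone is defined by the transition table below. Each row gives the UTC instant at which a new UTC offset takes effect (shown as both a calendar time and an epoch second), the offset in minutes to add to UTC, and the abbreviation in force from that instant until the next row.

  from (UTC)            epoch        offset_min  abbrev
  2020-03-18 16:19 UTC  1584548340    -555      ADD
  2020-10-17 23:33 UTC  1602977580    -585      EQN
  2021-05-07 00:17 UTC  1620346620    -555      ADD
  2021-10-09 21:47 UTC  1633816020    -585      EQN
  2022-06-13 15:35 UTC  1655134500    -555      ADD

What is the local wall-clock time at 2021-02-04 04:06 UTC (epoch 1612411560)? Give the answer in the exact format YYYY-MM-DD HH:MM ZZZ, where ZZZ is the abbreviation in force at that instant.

Query: 2021-02-04 04:06 UTC
Rule 2/5 (EQN, -09:45): 2020-10-17 23:33 UTC ≤ query < 2021-05-07 00:17 UTC
4·60 + 6 - 585 = -339 min
-339 = -1·1440 + 1101; 1101 = 18·60 + 21 → 18:21, 2021-02-04 - 1 day = 2021-02-03
→ 2021-02-03 18:21 EQN

2021-02-03 18:21 EQN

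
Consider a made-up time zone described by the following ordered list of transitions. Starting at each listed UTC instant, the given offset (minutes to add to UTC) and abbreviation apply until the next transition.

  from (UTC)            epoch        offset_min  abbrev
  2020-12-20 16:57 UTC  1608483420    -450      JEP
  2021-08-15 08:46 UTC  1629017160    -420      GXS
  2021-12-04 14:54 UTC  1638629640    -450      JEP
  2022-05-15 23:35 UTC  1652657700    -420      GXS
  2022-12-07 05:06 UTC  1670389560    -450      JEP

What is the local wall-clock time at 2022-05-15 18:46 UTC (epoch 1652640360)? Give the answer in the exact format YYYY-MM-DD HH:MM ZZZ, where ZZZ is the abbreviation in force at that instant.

Query: 2022-05-15 18:46 UTC
Rule 3/5 (JEP, -07:30): 2021-12-04 14:54 UTC ≤ query < 2022-05-15 23:35 UTC
18·60 + 46 - 450 = 676 min
676 = 0·1440 + 676; 676 = 11·60 + 16 → 11:16, same day
→ 2022-05-15 11:16 JEP

2022-05-15 11:16 JEP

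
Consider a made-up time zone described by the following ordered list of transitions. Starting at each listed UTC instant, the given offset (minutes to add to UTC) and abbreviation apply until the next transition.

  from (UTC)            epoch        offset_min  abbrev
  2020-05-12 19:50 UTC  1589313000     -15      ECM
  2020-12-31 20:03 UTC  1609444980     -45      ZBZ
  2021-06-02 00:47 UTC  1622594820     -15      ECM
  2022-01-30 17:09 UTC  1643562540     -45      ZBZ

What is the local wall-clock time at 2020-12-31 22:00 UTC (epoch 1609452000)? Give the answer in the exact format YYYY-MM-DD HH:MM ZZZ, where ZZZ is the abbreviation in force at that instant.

2020-12-31 21:15 ZBZ

Query: 2020-12-31 22:00 UTC
Rule 2/4 (ZBZ, -00:45): 2020-12-31 20:03 UTC ≤ query < 2021-06-02 00:47 UTC
22·60 + 0 - 45 = 1275 min
1275 = 0·1440 + 1275; 1275 = 21·60 + 15 → 21:15, same day
→ 2020-12-31 21:15 ZBZ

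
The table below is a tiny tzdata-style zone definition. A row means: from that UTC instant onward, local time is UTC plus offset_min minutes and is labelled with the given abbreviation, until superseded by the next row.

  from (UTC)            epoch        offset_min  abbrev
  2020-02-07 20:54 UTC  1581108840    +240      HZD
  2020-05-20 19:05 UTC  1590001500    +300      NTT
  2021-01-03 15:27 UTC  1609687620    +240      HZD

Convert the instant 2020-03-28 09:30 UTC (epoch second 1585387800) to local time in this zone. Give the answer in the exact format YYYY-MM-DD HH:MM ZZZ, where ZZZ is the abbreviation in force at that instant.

2020-03-28 13:30 HZD

Query: 2020-03-28 09:30 UTC
Rule 1/3 (HZD, +04:00): 2020-02-07 20:54 UTC ≤ query < 2020-05-20 19:05 UTC
9·60 + 30 + 240 = 810 min
810 = 0·1440 + 810; 810 = 13·60 + 30 → 13:30, same day
→ 2020-03-28 13:30 HZD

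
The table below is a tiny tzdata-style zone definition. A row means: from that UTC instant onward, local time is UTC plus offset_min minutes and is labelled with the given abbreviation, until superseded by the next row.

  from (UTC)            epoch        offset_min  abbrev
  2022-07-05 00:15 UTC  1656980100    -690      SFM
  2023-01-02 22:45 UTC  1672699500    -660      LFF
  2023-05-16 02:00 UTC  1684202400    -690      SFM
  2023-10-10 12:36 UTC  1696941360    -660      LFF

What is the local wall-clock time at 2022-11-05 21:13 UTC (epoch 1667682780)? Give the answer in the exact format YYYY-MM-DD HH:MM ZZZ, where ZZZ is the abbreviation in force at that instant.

Query: 2022-11-05 21:13 UTC
Rule 1/4 (SFM, -11:30): 2022-07-05 00:15 UTC ≤ query < 2023-01-02 22:45 UTC
21·60 + 13 - 690 = 583 min
583 = 0·1440 + 583; 583 = 9·60 + 43 → 09:43, same day
→ 2022-11-05 09:43 SFM

2022-11-05 09:43 SFM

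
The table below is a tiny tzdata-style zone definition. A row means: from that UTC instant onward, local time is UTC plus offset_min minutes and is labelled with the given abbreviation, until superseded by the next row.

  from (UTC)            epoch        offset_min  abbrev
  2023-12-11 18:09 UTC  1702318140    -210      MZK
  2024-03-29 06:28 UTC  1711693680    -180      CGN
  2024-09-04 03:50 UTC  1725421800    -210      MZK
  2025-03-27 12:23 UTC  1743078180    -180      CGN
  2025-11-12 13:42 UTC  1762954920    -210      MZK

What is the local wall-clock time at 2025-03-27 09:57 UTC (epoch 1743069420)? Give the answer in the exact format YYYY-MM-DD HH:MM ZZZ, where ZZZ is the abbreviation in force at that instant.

2025-03-27 06:27 MZK

Query: 2025-03-27 09:57 UTC
Rule 3/5 (MZK, -03:30): 2024-09-04 03:50 UTC ≤ query < 2025-03-27 12:23 UTC
9·60 + 57 - 210 = 387 min
387 = 0·1440 + 387; 387 = 6·60 + 27 → 06:27, same day
→ 2025-03-27 06:27 MZK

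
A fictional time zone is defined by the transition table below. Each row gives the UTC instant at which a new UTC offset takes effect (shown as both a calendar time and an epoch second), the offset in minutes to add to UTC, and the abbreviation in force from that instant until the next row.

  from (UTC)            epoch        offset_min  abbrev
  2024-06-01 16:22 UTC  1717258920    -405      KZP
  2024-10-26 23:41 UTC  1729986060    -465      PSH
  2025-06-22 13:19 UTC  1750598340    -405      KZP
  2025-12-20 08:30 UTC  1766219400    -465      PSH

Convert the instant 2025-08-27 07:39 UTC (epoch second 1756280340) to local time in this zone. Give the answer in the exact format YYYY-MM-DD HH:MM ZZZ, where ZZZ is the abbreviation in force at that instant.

2025-08-27 00:54 KZP

Query: 2025-08-27 07:39 UTC
Rule 3/4 (KZP, -06:45): 2025-06-22 13:19 UTC ≤ query < 2025-12-20 08:30 UTC
7·60 + 39 - 405 = 54 min
54 = 0·1440 + 54; 54 = 0·60 + 54 → 00:54, same day
→ 2025-08-27 00:54 KZP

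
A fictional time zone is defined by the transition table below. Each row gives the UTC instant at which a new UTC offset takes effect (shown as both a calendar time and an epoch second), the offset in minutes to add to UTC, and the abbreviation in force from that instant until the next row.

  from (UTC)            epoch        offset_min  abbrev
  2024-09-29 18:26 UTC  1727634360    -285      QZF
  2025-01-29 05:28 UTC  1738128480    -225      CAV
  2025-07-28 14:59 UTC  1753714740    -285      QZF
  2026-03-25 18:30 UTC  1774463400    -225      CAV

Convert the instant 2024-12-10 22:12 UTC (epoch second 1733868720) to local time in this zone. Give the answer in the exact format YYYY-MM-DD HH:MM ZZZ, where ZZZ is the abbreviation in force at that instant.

Query: 2024-12-10 22:12 UTC
Rule 1/4 (QZF, -04:45): 2024-09-29 18:26 UTC ≤ query < 2025-01-29 05:28 UTC
22·60 + 12 - 285 = 1047 min
1047 = 0·1440 + 1047; 1047 = 17·60 + 27 → 17:27, same day
→ 2024-12-10 17:27 QZF

2024-12-10 17:27 QZF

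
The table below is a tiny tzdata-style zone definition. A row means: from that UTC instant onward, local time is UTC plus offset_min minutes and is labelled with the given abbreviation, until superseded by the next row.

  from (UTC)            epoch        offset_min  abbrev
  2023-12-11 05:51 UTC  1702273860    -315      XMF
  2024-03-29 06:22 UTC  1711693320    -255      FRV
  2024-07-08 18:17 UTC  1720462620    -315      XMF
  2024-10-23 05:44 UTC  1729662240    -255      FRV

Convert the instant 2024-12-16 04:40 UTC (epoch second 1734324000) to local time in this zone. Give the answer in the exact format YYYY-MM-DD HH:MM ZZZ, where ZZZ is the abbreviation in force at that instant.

2024-12-16 00:25 FRV

Query: 2024-12-16 04:40 UTC
Rule 4/4 (FRV, -04:15): 2024-10-23 05:44 UTC ≤ query < +∞
4·60 + 40 - 255 = 25 min
25 = 0·1440 + 25; 25 = 0·60 + 25 → 00:25, same day
→ 2024-12-16 00:25 FRV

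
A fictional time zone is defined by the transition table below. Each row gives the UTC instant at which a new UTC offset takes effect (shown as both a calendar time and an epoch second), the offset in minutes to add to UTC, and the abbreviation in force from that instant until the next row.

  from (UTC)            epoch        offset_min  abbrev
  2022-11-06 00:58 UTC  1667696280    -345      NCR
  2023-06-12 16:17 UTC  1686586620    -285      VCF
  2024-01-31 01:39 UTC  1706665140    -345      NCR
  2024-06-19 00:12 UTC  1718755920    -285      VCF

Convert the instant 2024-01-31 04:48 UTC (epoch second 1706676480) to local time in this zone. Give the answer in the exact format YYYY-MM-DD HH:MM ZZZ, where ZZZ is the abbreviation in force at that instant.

Query: 2024-01-31 04:48 UTC
Rule 3/4 (NCR, -05:45): 2024-01-31 01:39 UTC ≤ query < 2024-06-19 00:12 UTC
4·60 + 48 - 345 = -57 min
-57 = -1·1440 + 1383; 1383 = 23·60 + 3 → 23:03, 2024-01-31 - 1 day = 2024-01-30
→ 2024-01-30 23:03 NCR

2024-01-30 23:03 NCR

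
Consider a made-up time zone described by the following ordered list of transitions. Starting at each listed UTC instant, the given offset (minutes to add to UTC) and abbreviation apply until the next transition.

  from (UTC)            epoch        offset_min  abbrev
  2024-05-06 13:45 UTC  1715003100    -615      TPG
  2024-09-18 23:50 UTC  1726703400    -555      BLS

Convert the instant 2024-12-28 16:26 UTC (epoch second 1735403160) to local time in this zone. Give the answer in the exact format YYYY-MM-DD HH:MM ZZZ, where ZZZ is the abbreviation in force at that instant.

Query: 2024-12-28 16:26 UTC
Rule 2/2 (BLS, -09:15): 2024-09-18 23:50 UTC ≤ query < +∞
16·60 + 26 - 555 = 431 min
431 = 0·1440 + 431; 431 = 7·60 + 11 → 07:11, same day
→ 2024-12-28 07:11 BLS

2024-12-28 07:11 BLS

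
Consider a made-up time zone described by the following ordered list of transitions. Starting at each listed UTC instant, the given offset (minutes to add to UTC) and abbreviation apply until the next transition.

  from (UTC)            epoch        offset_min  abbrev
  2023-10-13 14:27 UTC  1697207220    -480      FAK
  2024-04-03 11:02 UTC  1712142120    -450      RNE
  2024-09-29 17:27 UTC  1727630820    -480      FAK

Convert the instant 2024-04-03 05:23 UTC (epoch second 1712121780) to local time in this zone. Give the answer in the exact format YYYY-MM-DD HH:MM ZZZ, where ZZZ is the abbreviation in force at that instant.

Query: 2024-04-03 05:23 UTC
Rule 1/3 (FAK, -08:00): 2023-10-13 14:27 UTC ≤ query < 2024-04-03 11:02 UTC
5·60 + 23 - 480 = -157 min
-157 = -1·1440 + 1283; 1283 = 21·60 + 23 → 21:23, 2024-04-03 - 1 day = 2024-04-02
→ 2024-04-02 21:23 FAK

2024-04-02 21:23 FAK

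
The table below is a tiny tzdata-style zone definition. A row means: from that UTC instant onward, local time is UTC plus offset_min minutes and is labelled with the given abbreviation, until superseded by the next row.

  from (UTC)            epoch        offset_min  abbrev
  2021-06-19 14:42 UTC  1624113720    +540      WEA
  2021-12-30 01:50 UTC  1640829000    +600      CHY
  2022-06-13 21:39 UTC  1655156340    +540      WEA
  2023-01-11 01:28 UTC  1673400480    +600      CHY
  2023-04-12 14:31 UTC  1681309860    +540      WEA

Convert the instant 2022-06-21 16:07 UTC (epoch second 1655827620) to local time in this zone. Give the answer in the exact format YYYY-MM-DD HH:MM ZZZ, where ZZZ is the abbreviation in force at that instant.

Query: 2022-06-21 16:07 UTC
Rule 3/5 (WEA, +09:00): 2022-06-13 21:39 UTC ≤ query < 2023-01-11 01:28 UTC
16·60 + 7 + 540 = 1507 min
1507 = 1·1440 + 67; 67 = 1·60 + 7 → 01:07, 2022-06-21 + 1 day = 2022-06-22
→ 2022-06-22 01:07 WEA

2022-06-22 01:07 WEA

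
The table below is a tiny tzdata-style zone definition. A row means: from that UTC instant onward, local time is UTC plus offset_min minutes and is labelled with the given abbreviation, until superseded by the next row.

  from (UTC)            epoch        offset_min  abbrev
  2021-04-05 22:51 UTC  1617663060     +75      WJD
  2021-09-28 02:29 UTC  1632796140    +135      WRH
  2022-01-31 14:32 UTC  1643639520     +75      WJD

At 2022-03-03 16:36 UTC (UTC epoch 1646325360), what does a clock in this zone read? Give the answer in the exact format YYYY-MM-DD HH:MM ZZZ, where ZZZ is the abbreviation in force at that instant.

Query: 2022-03-03 16:36 UTC
Rule 3/3 (WJD, +01:15): 2022-01-31 14:32 UTC ≤ query < +∞
16·60 + 36 + 75 = 1071 min
1071 = 0·1440 + 1071; 1071 = 17·60 + 51 → 17:51, same day
→ 2022-03-03 17:51 WJD

2022-03-03 17:51 WJD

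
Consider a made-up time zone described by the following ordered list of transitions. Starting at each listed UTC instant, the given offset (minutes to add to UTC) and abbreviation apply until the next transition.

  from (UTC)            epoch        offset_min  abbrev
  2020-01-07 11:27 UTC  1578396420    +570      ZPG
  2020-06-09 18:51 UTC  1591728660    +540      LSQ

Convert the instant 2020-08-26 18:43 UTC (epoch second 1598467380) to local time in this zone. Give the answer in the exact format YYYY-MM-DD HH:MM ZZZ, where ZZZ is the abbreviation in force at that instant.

Query: 2020-08-26 18:43 UTC
Rule 2/2 (LSQ, +09:00): 2020-06-09 18:51 UTC ≤ query < +∞
18·60 + 43 + 540 = 1663 min
1663 = 1·1440 + 223; 223 = 3·60 + 43 → 03:43, 2020-08-26 + 1 day = 2020-08-27
→ 2020-08-27 03:43 LSQ

2020-08-27 03:43 LSQ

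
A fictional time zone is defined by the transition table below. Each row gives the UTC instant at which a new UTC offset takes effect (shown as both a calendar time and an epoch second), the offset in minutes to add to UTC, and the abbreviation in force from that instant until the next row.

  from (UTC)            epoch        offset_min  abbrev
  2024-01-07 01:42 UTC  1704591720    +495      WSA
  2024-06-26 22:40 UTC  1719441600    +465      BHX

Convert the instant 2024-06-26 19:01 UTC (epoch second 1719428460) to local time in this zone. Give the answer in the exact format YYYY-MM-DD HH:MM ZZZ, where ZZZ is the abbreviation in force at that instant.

Query: 2024-06-26 19:01 UTC
Rule 1/2 (WSA, +08:15): 2024-01-07 01:42 UTC ≤ query < 2024-06-26 22:40 UTC
19·60 + 1 + 495 = 1636 min
1636 = 1·1440 + 196; 196 = 3·60 + 16 → 03:16, 2024-06-26 + 1 day = 2024-06-27
→ 2024-06-27 03:16 WSA

2024-06-27 03:16 WSA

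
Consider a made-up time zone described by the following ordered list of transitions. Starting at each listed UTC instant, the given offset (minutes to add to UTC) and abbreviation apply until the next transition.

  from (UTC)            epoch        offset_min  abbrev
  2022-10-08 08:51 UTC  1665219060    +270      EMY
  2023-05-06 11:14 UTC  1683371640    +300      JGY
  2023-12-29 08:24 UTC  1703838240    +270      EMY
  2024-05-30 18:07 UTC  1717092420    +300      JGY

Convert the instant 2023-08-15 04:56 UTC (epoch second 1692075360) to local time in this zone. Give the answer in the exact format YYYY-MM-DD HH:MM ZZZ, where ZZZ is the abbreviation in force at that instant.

2023-08-15 09:56 JGY

Query: 2023-08-15 04:56 UTC
Rule 2/4 (JGY, +05:00): 2023-05-06 11:14 UTC ≤ query < 2023-12-29 08:24 UTC
4·60 + 56 + 300 = 596 min
596 = 0·1440 + 596; 596 = 9·60 + 56 → 09:56, same day
→ 2023-08-15 09:56 JGY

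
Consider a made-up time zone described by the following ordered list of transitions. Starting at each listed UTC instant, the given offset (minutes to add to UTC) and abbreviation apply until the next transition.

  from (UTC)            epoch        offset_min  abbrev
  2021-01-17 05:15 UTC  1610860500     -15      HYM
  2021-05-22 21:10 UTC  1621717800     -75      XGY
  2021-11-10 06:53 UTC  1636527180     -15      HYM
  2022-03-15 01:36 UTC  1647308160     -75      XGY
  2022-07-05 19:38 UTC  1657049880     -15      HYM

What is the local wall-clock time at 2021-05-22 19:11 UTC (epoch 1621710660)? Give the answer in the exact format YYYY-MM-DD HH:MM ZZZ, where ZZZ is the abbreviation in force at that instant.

2021-05-22 18:56 HYM

Query: 2021-05-22 19:11 UTC
Rule 1/5 (HYM, -00:15): 2021-01-17 05:15 UTC ≤ query < 2021-05-22 21:10 UTC
19·60 + 11 - 15 = 1136 min
1136 = 0·1440 + 1136; 1136 = 18·60 + 56 → 18:56, same day
→ 2021-05-22 18:56 HYM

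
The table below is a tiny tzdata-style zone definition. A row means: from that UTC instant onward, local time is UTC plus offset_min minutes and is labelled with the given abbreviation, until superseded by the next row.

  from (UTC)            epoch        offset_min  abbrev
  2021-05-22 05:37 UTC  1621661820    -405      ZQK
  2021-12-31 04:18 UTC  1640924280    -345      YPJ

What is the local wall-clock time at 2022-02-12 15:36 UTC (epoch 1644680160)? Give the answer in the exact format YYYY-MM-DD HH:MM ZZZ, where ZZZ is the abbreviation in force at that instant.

2022-02-12 09:51 YPJ

Query: 2022-02-12 15:36 UTC
Rule 2/2 (YPJ, -05:45): 2021-12-31 04:18 UTC ≤ query < +∞
15·60 + 36 - 345 = 591 min
591 = 0·1440 + 591; 591 = 9·60 + 51 → 09:51, same day
→ 2022-02-12 09:51 YPJ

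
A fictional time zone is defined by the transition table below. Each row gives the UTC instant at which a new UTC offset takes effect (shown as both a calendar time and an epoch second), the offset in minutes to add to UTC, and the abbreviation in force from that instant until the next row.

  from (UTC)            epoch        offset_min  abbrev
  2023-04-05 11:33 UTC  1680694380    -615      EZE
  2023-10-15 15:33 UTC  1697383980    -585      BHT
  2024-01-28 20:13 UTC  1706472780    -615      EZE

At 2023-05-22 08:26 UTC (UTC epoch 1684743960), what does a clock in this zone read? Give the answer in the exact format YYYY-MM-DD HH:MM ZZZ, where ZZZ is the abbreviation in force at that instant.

Query: 2023-05-22 08:26 UTC
Rule 1/3 (EZE, -10:15): 2023-04-05 11:33 UTC ≤ query < 2023-10-15 15:33 UTC
8·60 + 26 - 615 = -109 min
-109 = -1·1440 + 1331; 1331 = 22·60 + 11 → 22:11, 2023-05-22 - 1 day = 2023-05-21
→ 2023-05-21 22:11 EZE

2023-05-21 22:11 EZE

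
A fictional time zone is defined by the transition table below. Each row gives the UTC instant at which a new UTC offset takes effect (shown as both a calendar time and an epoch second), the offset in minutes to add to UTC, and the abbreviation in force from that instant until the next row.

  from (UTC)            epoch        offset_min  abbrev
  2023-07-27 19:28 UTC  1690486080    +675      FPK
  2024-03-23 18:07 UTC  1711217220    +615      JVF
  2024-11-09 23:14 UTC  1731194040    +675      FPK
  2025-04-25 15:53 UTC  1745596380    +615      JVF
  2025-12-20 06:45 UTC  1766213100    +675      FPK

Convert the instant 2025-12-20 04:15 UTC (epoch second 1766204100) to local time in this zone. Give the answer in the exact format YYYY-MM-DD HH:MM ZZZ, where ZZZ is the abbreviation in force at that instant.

2025-12-20 14:30 JVF

Query: 2025-12-20 04:15 UTC
Rule 4/5 (JVF, +10:15): 2025-04-25 15:53 UTC ≤ query < 2025-12-20 06:45 UTC
4·60 + 15 + 615 = 870 min
870 = 0·1440 + 870; 870 = 14·60 + 30 → 14:30, same day
→ 2025-12-20 14:30 JVF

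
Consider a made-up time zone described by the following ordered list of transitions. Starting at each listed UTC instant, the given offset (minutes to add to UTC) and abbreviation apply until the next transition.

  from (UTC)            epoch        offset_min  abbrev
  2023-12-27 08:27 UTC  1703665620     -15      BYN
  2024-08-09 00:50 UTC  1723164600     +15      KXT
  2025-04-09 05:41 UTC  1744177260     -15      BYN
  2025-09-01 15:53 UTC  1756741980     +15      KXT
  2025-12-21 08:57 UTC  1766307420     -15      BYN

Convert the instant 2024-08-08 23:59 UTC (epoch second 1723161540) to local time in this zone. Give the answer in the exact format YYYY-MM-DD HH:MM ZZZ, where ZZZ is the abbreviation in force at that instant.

Query: 2024-08-08 23:59 UTC
Rule 1/5 (BYN, -00:15): 2023-12-27 08:27 UTC ≤ query < 2024-08-09 00:50 UTC
23·60 + 59 - 15 = 1424 min
1424 = 0·1440 + 1424; 1424 = 23·60 + 44 → 23:44, same day
→ 2024-08-08 23:44 BYN

2024-08-08 23:44 BYN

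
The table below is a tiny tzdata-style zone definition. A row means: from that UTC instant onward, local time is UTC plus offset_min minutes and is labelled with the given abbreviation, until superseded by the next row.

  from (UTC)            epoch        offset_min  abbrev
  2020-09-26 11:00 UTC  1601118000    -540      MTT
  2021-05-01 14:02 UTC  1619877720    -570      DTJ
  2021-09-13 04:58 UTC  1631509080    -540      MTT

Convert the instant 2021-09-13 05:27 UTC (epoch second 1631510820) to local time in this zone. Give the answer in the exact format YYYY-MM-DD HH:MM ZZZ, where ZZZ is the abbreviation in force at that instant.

Query: 2021-09-13 05:27 UTC
Rule 3/3 (MTT, -09:00): 2021-09-13 04:58 UTC ≤ query < +∞
5·60 + 27 - 540 = -213 min
-213 = -1·1440 + 1227; 1227 = 20·60 + 27 → 20:27, 2021-09-13 - 1 day = 2021-09-12
→ 2021-09-12 20:27 MTT

2021-09-12 20:27 MTT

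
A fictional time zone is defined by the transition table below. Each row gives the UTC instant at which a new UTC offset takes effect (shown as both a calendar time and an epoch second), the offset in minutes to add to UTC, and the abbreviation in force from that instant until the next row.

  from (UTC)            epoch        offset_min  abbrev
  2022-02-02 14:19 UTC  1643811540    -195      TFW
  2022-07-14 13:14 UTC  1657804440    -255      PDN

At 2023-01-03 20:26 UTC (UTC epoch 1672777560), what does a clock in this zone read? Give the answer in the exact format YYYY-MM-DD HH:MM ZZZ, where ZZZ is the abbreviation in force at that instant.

2023-01-03 16:11 PDN

Query: 2023-01-03 20:26 UTC
Rule 2/2 (PDN, -04:15): 2022-07-14 13:14 UTC ≤ query < +∞
20·60 + 26 - 255 = 971 min
971 = 0·1440 + 971; 971 = 16·60 + 11 → 16:11, same day
→ 2023-01-03 16:11 PDN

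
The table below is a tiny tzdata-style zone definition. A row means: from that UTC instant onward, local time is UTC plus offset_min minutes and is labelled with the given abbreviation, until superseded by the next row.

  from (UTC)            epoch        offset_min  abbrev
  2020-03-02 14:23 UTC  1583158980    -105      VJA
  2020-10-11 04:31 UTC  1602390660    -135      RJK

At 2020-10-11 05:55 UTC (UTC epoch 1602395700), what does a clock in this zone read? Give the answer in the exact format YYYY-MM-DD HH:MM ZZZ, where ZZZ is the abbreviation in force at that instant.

Query: 2020-10-11 05:55 UTC
Rule 2/2 (RJK, -02:15): 2020-10-11 04:31 UTC ≤ query < +∞
5·60 + 55 - 135 = 220 min
220 = 0·1440 + 220; 220 = 3·60 + 40 → 03:40, same day
→ 2020-10-11 03:40 RJK

2020-10-11 03:40 RJK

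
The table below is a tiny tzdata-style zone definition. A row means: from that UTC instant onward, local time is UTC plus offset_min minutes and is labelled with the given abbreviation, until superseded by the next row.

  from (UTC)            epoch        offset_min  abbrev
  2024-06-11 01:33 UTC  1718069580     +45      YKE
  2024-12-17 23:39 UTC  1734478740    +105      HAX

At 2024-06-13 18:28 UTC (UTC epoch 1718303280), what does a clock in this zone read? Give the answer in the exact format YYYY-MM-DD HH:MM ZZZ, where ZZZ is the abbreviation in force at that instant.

Query: 2024-06-13 18:28 UTC
Rule 1/2 (YKE, +00:45): 2024-06-11 01:33 UTC ≤ query < 2024-12-17 23:39 UTC
18·60 + 28 + 45 = 1153 min
1153 = 0·1440 + 1153; 1153 = 19·60 + 13 → 19:13, same day
→ 2024-06-13 19:13 YKE

2024-06-13 19:13 YKE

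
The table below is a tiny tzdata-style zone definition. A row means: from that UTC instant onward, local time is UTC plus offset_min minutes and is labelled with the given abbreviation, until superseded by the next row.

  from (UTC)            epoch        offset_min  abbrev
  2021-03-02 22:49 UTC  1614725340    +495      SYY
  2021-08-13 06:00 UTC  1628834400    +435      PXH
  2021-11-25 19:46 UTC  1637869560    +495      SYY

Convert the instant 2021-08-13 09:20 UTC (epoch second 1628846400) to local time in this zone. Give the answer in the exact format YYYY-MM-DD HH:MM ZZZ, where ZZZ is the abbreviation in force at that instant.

Query: 2021-08-13 09:20 UTC
Rule 2/3 (PXH, +07:15): 2021-08-13 06:00 UTC ≤ query < 2021-11-25 19:46 UTC
9·60 + 20 + 435 = 995 min
995 = 0·1440 + 995; 995 = 16·60 + 35 → 16:35, same day
→ 2021-08-13 16:35 PXH

2021-08-13 16:35 PXH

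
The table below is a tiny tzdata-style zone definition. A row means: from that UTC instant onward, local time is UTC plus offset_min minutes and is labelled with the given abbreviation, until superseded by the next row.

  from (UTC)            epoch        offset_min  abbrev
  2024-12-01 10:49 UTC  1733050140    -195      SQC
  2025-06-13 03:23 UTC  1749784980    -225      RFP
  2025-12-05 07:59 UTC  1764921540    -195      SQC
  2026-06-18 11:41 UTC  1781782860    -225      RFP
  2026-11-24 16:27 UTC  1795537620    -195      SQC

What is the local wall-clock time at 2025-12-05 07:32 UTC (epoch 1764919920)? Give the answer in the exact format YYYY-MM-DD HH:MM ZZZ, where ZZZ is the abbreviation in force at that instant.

Query: 2025-12-05 07:32 UTC
Rule 2/5 (RFP, -03:45): 2025-06-13 03:23 UTC ≤ query < 2025-12-05 07:59 UTC
7·60 + 32 - 225 = 227 min
227 = 0·1440 + 227; 227 = 3·60 + 47 → 03:47, same day
→ 2025-12-05 03:47 RFP

2025-12-05 03:47 RFP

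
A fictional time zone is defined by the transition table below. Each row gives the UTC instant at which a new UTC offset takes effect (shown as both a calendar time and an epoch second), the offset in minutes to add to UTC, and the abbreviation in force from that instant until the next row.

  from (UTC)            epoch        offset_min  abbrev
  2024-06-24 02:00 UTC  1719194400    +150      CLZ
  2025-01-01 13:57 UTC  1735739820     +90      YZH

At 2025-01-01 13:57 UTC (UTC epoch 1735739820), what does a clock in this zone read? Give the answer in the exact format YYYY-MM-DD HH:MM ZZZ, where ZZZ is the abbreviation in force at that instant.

Query: 2025-01-01 13:57 UTC
Rule 2/2 (YZH, +01:30): 2025-01-01 13:57 UTC ≤ query < +∞
13·60 + 57 + 90 = 927 min
927 = 0·1440 + 927; 927 = 15·60 + 27 → 15:27, same day
→ 2025-01-01 15:27 YZH

2025-01-01 15:27 YZH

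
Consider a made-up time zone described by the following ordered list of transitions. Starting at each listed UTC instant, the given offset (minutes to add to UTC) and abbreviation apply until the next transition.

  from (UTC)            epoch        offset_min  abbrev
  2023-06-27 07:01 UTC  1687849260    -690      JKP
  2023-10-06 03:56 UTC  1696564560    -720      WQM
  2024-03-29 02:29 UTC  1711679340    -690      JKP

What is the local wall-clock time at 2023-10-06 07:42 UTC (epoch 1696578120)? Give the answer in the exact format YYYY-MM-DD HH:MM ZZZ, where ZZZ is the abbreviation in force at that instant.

2023-10-05 19:42 WQM

Query: 2023-10-06 07:42 UTC
Rule 2/3 (WQM, -12:00): 2023-10-06 03:56 UTC ≤ query < 2024-03-29 02:29 UTC
7·60 + 42 - 720 = -258 min
-258 = -1·1440 + 1182; 1182 = 19·60 + 42 → 19:42, 2023-10-06 - 1 day = 2023-10-05
→ 2023-10-05 19:42 WQM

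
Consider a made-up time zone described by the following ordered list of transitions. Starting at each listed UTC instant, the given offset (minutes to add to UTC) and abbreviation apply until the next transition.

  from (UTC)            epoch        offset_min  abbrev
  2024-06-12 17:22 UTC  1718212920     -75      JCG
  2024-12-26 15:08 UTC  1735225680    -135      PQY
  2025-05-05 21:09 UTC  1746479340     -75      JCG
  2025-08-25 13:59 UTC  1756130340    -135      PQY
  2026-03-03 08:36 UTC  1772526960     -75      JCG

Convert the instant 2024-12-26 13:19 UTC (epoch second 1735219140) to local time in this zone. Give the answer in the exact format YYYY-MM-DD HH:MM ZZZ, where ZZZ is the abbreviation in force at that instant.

Query: 2024-12-26 13:19 UTC
Rule 1/5 (JCG, -01:15): 2024-06-12 17:22 UTC ≤ query < 2024-12-26 15:08 UTC
13·60 + 19 - 75 = 724 min
724 = 0·1440 + 724; 724 = 12·60 + 4 → 12:04, same day
→ 2024-12-26 12:04 JCG

2024-12-26 12:04 JCG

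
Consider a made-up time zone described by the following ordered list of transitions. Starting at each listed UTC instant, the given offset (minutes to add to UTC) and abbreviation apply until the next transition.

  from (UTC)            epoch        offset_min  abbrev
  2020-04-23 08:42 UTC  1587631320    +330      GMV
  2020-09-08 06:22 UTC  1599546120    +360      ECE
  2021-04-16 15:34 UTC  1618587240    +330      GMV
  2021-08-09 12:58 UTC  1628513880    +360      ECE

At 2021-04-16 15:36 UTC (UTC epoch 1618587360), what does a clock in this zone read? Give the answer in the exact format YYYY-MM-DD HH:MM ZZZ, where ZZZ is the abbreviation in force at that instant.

2021-04-16 21:06 GMV

Query: 2021-04-16 15:36 UTC
Rule 3/4 (GMV, +05:30): 2021-04-16 15:34 UTC ≤ query < 2021-08-09 12:58 UTC
15·60 + 36 + 330 = 1266 min
1266 = 0·1440 + 1266; 1266 = 21·60 + 6 → 21:06, same day
→ 2021-04-16 21:06 GMV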